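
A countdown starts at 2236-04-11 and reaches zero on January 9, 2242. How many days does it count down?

Apr 11, 2236 → Apr 11, 2237: 365 days.
Apr 11, 2237 → Apr 11, 2238: 365 days.
Apr 11, 2238 → Apr 11, 2239: 365 days.
Apr 11, 2239 → Apr 11, 2240: 366 days (Feb 29, 2240 is in that span).
Apr 11, 2240 → Apr 11, 2241: 365 days.
Apr 11, 2241 → May 11, 2241: 30 days (April has 30).
May 11, 2241 → Jun 11, 2241: 31 days (May has 31).
Jun 11, 2241 → Jul 11, 2241: 30 days (June has 30).
Jul 11, 2241 → Aug 11, 2241: 31 days (July has 31).
Aug 11, 2241 → Sep 11, 2241: 31 days (August has 31).
Sep 11, 2241 → Oct 11, 2241: 30 days (September has 30).
Oct 11, 2241 → Nov 11, 2241: 31 days (October has 31).
Nov 11, 2241 → Dec 11, 2241: 30 days (November has 30).
Dec 11, 2241 → Jan 9, 2242: 29 days.
Total: 2099 days.

2099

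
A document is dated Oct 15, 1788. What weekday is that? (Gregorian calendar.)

Doomsday rule: the anchor day for the 1700s is Sunday. For year 88: 88÷12 = 7 r 4, and 4÷4 = 1, so 7+4+1 = 12.
Sunday + 12 ≡ Friday — that's 1788's doomsday.
In October the doomsday date is Oct 10.
Oct 15 is 5 days after Oct 10; 5 mod 7 = 5, so Friday + 5 = Wednesday.

Wednesday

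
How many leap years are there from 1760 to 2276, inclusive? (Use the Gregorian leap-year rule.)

Multiples of 4 in [1760,2276]: 130.
Of those, multiples of 100: 5 (not leap unless ÷400).
Multiples of 400: 1.
Leap years = 130 − 5 + 1 = 126.

126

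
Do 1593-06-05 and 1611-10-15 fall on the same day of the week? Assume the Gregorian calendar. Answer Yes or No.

From Jun 5, 1593 to Oct 15, 1611 is 6706 days.
6706 mod 7 = 0, so they are the same weekday.
(Jun 5, 1593 is a Saturday; Oct 15, 1611 is a Saturday.)

Yes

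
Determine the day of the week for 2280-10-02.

Saturday

Doomsday rule: the anchor day for the 2200s is Friday. For year 80: 80÷12 = 6 r 8, and 8÷4 = 2, so 6+8+2 = 16.
Friday + 16 ≡ Sunday — that's 2280's doomsday.
In October the doomsday date is Oct 10.
Oct 2 is 8 days before Oct 10; 8 mod 7 = 1, so Sunday − 1 = Saturday.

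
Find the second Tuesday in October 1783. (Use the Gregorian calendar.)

October 14, 1783

October 1, 1783 is a Wednesday.
The first Tuesday is therefore October 7 (6 days later).
The second Tuesday is 7 + 1×7 = October 14.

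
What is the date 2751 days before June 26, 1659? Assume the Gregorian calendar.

−365 (one year) → Jun 26, 1658 (2386 left).
−365 (one year) → Jun 26, 1657 (2021 left).
−365 (one year) → Jun 26, 1656 (1656 left).
−366 (one year; includes Feb 29, 1656) → Jun 26, 1655 (1290 left).
−365 (one year) → Jun 26, 1654 (925 left).
−365 (one year) → Jun 26, 1653 (560 left).
−365 (one year) → Jun 26, 1652 (195 left).
−26 → May 31, 1652 (end of May, 31 days; 169 left).
−31 → Apr 30, 1652 (end of Apr, 30 days; 138 left).
−30 → Mar 31, 1652 (end of Mar, 31 days; 108 left).
−31 → Feb 29, 1652 (end of Feb, 29 days; 77 left).
−29 → Jan 31, 1652 (end of Jan, 31 days; 48 left).
−31 → Dec 31, 1651 (end of Dec, 31 days; 17 left).
−17 → Dec 14, 1651.

December 14, 1651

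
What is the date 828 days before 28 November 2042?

August 22, 2040

−365 (one year) → Nov 28, 2041 (463 left).
−365 (one year) → Nov 28, 2040 (98 left).
−28 → Oct 31, 2040 (end of Oct, 31 days; 70 left).
−31 → Sep 30, 2040 (end of Sep, 30 days; 39 left).
−30 → Aug 31, 2040 (end of Aug, 31 days; 9 left).
−9 → Aug 22, 2040.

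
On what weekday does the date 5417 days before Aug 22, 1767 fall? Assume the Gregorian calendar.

Sunday

Aug 22, 1767 is a Saturday.
5417 mod 7 = 6, so 5417 days before a Saturday is Saturday − 6 = Sunday.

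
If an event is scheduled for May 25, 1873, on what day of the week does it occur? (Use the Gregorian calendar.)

Doomsday rule: the anchor day for the 1800s is Friday. For year 73: 73÷12 = 6 r 1, and 1÷4 = 0, so 6+1+0 = 7.
Friday + 7 ≡ Friday — that's 1873's doomsday.
In May the doomsday date is May 9.
May 25 is 16 days after May 9; 16 mod 7 = 2, so Friday + 2 = Sunday.

Sunday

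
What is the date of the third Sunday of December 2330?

December 21, 2330

December 1, 2330 is a Monday.
The first Sunday is therefore December 7 (6 days later).
The third Sunday is 7 + 2×7 = December 21.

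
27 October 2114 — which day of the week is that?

January 1, 2114 is a Monday.
Jan 1, 2114 → Feb 1, 2114: 31 days (January has 31).
Feb 1, 2114 → Mar 1, 2114: 28 days (February has 28).
Mar 1, 2114 → Apr 1, 2114: 31 days (March has 31).
Apr 1, 2114 → May 1, 2114: 30 days (April has 30).
May 1, 2114 → Jun 1, 2114: 31 days (May has 31).
Jun 1, 2114 → Jul 1, 2114: 30 days (June has 30).
Jul 1, 2114 → Aug 1, 2114: 31 days (July has 31).
Aug 1, 2114 → Sep 1, 2114: 31 days (August has 31).
Sep 1, 2114 → Oct 1, 2114: 30 days (September has 30).
Oct 1, 2114 → Oct 27, 2114: 26 days.
Total: 299 days.
299 mod 7 = 5, so Monday + 5 = Saturday.

Saturday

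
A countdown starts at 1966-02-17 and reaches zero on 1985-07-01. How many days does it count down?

7074

Feb 17, 1966 → Feb 17, 1967: 365 days.
Feb 17, 1967 → Feb 17, 1968: 365 days.
Feb 17, 1968 → Feb 17, 1969: 366 days (Feb 29, 1968 is in that span).
Feb 17, 1969 → Feb 17, 1970: 365 days.
Feb 17, 1970 → Feb 17, 1971: 365 days.
Feb 17, 1971 → Feb 17, 1972: 365 days.
Feb 17, 1972 → Feb 17, 1973: 366 days (Feb 29, 1972 is in that span).
Feb 17, 1973 → Feb 17, 1974: 365 days.
Feb 17, 1974 → Feb 17, 1975: 365 days.
Feb 17, 1975 → Feb 17, 1976: 365 days.
Feb 17, 1976 → Feb 17, 1977: 366 days (Feb 29, 1976 is in that span).
Feb 17, 1977 → Feb 17, 1978: 365 days.
Feb 17, 1978 → Feb 17, 1979: 365 days.
Feb 17, 1979 → Feb 17, 1980: 365 days.
Feb 17, 1980 → Feb 17, 1981: 366 days (Feb 29, 1980 is in that span).
Feb 17, 1981 → Feb 17, 1982: 365 days.
Feb 17, 1982 → Feb 17, 1983: 365 days.
Feb 17, 1983 → Feb 17, 1984: 365 days.
Feb 17, 1984 → Feb 17, 1985: 366 days (Feb 29, 1984 is in that span).
Feb 17, 1985 → Mar 17, 1985: 28 days (February has 28).
Mar 17, 1985 → Apr 17, 1985: 31 days (March has 31).
Apr 17, 1985 → May 17, 1985: 30 days (April has 30).
May 17, 1985 → Jun 17, 1985: 31 days (May has 31).
Jun 17, 1985 → Jul 1, 1985: 14 days.
Total: 7074 days.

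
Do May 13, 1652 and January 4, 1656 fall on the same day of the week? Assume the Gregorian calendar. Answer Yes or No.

From May 13, 1652 to Jan 4, 1656 is 1331 days.
1331 mod 7 = 1, so they are different weekdays.
(May 13, 1652 is a Monday; Jan 4, 1656 is a Tuesday.)

No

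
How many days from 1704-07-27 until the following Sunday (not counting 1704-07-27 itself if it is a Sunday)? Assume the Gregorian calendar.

Jul 27, 1704 is a Sunday.
From Sunday to the next Sunday is 7 days.

7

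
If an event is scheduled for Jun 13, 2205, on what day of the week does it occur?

Doomsday rule: the anchor day for the 2200s is Friday. For year 05: 5÷12 = 0 r 5, and 5÷4 = 1, so 0+5+1 = 6.
Friday + 6 ≡ Thursday — that's 2205's doomsday.
In June the doomsday date is Jun 6.
Jun 13 is 7 days after Jun 6; 7 mod 7 = 0, so Thursday + 0 = Thursday.

Thursday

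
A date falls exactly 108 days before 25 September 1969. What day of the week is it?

First find the weekday of Sep 25, 1969. Doomsday rule: the anchor day for the 1900s is Wednesday. For year 69: 69÷12 = 5 r 9, and 9÷4 = 2, so 5+9+2 = 16.
Wednesday + 16 ≡ Friday — that's 1969's doomsday.
In September the doomsday date is Sep 5.
Sep 25 is 20 days after Sep 5; 20 mod 7 = 6, so Friday + 6 = Thursday.
108 mod 7 = 3, so 108 days before a Thursday is Thursday − 3 = Monday.

Monday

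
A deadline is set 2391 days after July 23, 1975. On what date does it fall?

February 7, 1982

+366 (one year; includes Feb 29, 1976) → Jul 23, 1976 (2025 left).
+365 (one year) → Jul 23, 1977 (1660 left).
+365 (one year) → Jul 23, 1978 (1295 left).
+365 (one year) → Jul 23, 1979 (930 left).
+366 (one year; includes Feb 29, 1980) → Jul 23, 1980 (564 left).
+365 (one year) → Jul 23, 1981 (199 left).
Jul has 31 days: +9 → Aug 1, 1981 (190 left).
Aug has 31 days: +31 → Sep 1, 1981 (159 left).
Sep has 30 days: +30 → Oct 1, 1981 (129 left).
Oct has 31 days: +31 → Nov 1, 1981 (98 left).
Nov has 30 days: +30 → Dec 1, 1981 (68 left).
Dec has 31 days: +31 → Jan 1, 1982 (37 left).
Jan has 31 days: +31 → Feb 1, 1982 (6 left).
+6 → Feb 7, 1982.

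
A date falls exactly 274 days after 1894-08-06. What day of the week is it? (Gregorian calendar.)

Aug 6, 1894 is a Monday.
274 mod 7 = 1, so 274 days after a Monday is Monday + 1 = Tuesday.

Tuesday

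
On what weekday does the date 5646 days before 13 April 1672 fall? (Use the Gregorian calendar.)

First find the weekday of Apr 13, 1672. Doomsday rule: the anchor day for the 1600s is Tuesday. For year 72: 72÷12 = 6 r 0, and 0÷4 = 0, so 6+0+0 = 6.
Tuesday + 6 ≡ Monday — that's 1672's doomsday.
In April the doomsday date is Apr 4.
Apr 13 is 9 days after Apr 4; 9 mod 7 = 2, so Monday + 2 = Wednesday.
5646 mod 7 = 4, so 5646 days before a Wednesday is Wednesday − 4 = Saturday.

Saturday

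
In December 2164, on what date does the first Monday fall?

December 3, 2164

December 1, 2164 is a Saturday.
The first Monday is therefore December 3 (2 days later).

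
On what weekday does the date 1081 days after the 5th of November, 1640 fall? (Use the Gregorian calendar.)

First find the weekday of Nov 5, 1640. Doomsday rule: the anchor day for the 1600s is Tuesday. For year 40: 40÷12 = 3 r 4, and 4÷4 = 1, so 3+4+1 = 8.
Tuesday + 8 ≡ Wednesday — that's 1640's doomsday.
In November the doomsday date is Nov 7.
Nov 5 is 2 days before Nov 7; 2 mod 7 = 2, so Wednesday − 2 = Monday.
1081 mod 7 = 3, so 1081 days after a Monday is Monday + 3 = Thursday.

Thursday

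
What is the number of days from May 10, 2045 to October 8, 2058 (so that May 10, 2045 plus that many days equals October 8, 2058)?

4899

May 10, 2045 → May 10, 2046: 365 days.
May 10, 2046 → May 10, 2047: 365 days.
May 10, 2047 → May 10, 2048: 366 days (Feb 29, 2048 is in that span).
May 10, 2048 → May 10, 2049: 365 days.
May 10, 2049 → May 10, 2050: 365 days.
May 10, 2050 → May 10, 2051: 365 days.
May 10, 2051 → May 10, 2052: 366 days (Feb 29, 2052 is in that span).
May 10, 2052 → May 10, 2053: 365 days.
May 10, 2053 → May 10, 2054: 365 days.
May 10, 2054 → May 10, 2055: 365 days.
May 10, 2055 → May 10, 2056: 366 days (Feb 29, 2056 is in that span).
May 10, 2056 → May 10, 2057: 365 days.
May 10, 2057 → May 10, 2058: 365 days.
May 10, 2058 → Jun 10, 2058: 31 days (May has 31).
Jun 10, 2058 → Jul 10, 2058: 30 days (June has 30).
Jul 10, 2058 → Aug 10, 2058: 31 days (July has 31).
Aug 10, 2058 → Sep 10, 2058: 31 days (August has 31).
Sep 10, 2058 → Oct 8, 2058: 28 days.
Total: 4899 days.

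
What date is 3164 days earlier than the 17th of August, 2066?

December 18, 2057

−365 (one year) → Aug 17, 2065 (2799 left).
−365 (one year) → Aug 17, 2064 (2434 left).
−366 (one year; includes Feb 29, 2064) → Aug 17, 2063 (2068 left).
−365 (one year) → Aug 17, 2062 (1703 left).
−365 (one year) → Aug 17, 2061 (1338 left).
−365 (one year) → Aug 17, 2060 (973 left).
−366 (one year; includes Feb 29, 2060) → Aug 17, 2059 (607 left).
−365 (one year) → Aug 17, 2058 (242 left).
−17 → Jul 31, 2058 (end of Jul, 31 days; 225 left).
−31 → Jun 30, 2058 (end of Jun, 30 days; 194 left).
−30 → May 31, 2058 (end of May, 31 days; 164 left).
−31 → Apr 30, 2058 (end of Apr, 30 days; 133 left).
−30 → Mar 31, 2058 (end of Mar, 31 days; 103 left).
−31 → Feb 28, 2058 (end of Feb, 28 days; 72 left).
−28 → Jan 31, 2058 (end of Jan, 31 days; 44 left).
−31 → Dec 31, 2057 (end of Dec, 31 days; 13 left).
−13 → Dec 18, 2057.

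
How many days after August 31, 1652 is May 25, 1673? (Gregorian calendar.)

7572

Aug 31, 1652 → Aug 31, 1653: 365 days.
Aug 31, 1653 → Aug 31, 1654: 365 days.
Aug 31, 1654 → Aug 31, 1655: 365 days.
Aug 31, 1655 → Aug 31, 1656: 366 days (Feb 29, 1656 is in that span).
Aug 31, 1656 → Aug 31, 1657: 365 days.
Aug 31, 1657 → Aug 31, 1658: 365 days.
Aug 31, 1658 → Aug 31, 1659: 365 days.
Aug 31, 1659 → Aug 31, 1660: 366 days (Feb 29, 1660 is in that span).
Aug 31, 1660 → Aug 31, 1661: 365 days.
Aug 31, 1661 → Aug 31, 1662: 365 days.
Aug 31, 1662 → Aug 31, 1663: 365 days.
Aug 31, 1663 → Aug 31, 1664: 366 days (Feb 29, 1664 is in that span).
Aug 31, 1664 → Aug 31, 1665: 365 days.
Aug 31, 1665 → Aug 31, 1666: 365 days.
Aug 31, 1666 → Aug 31, 1667: 365 days.
Aug 31, 1667 → Aug 31, 1668: 366 days (Feb 29, 1668 is in that span).
Aug 31, 1668 → Aug 31, 1669: 365 days.
Aug 31, 1669 → Aug 31, 1670: 365 days.
Aug 31, 1670 → Aug 31, 1671: 365 days.
Aug 31, 1671 → Aug 31, 1672: 366 days (Feb 29, 1672 is in that span).
Aug 31, 1672 → Sep 30, 1672: 30 days (August has 31).
Sep 30, 1672 → Oct 30, 1672: 30 days (September has 30).
Oct 30, 1672 → Nov 30, 1672: 31 days (October has 31).
Nov 30, 1672 → Dec 30, 1672: 30 days (November has 30).
Dec 30, 1672 → Jan 30, 1673: 31 days (December has 31).
Jan 30, 1673 → Feb 28, 1673: 29 days (January has 31).
Feb 28, 1673 → Mar 28, 1673: 28 days (February has 28).
Mar 28, 1673 → Apr 28, 1673: 31 days (March has 31).
Apr 28, 1673 → May 25, 1673: 27 days.
Total: 7572 days.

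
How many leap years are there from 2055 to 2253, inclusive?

Multiples of 4 in [2055,2253]: 50.
Of those, multiples of 100: 2 (not leap unless ÷400).
Multiples of 400: 0.
Leap years = 50 − 2 + 0 = 48.

48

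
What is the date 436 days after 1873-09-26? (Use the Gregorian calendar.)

December 6, 1874

+365 (one year) → Sep 26, 1874 (71 left).
Sep has 30 days: +5 → Oct 1, 1874 (66 left).
Oct has 31 days: +31 → Nov 1, 1874 (35 left).
Nov has 30 days: +30 → Dec 1, 1874 (5 left).
+5 → Dec 6, 1874.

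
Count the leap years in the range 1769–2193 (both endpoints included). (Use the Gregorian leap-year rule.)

103

Multiples of 4 in [1769,2193]: 106.
Of those, multiples of 100: 4 (not leap unless ÷400).
Multiples of 400: 1.
Leap years = 106 − 4 + 1 = 103.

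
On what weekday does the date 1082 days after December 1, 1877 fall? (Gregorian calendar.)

Dec 1, 1877 is a Saturday.
1082 mod 7 = 4, so 1082 days after a Saturday is Saturday + 4 = Wednesday.

Wednesday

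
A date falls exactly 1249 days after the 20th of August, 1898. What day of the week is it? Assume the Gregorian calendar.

Tuesday

Aug 20, 1898 is a Saturday.
1249 mod 7 = 3, so 1249 days after a Saturday is Saturday + 3 = Tuesday.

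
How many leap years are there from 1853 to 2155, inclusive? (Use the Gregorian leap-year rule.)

Multiples of 4 in [1853,2155]: 75.
Of those, multiples of 100: 3 (not leap unless ÷400).
Multiples of 400: 1.
Leap years = 75 − 3 + 1 = 73.

73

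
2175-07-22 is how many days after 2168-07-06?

2572

Jul 6, 2168 → Jul 6, 2169: 365 days.
Jul 6, 2169 → Jul 6, 2170: 365 days.
Jul 6, 2170 → Jul 6, 2171: 365 days.
Jul 6, 2171 → Jul 6, 2172: 366 days (Feb 29, 2172 is in that span).
Jul 6, 2172 → Jul 6, 2173: 365 days.
Jul 6, 2173 → Jul 6, 2174: 365 days.
Jul 6, 2174 → Aug 6, 2174: 31 days (July has 31).
Aug 6, 2174 → Sep 6, 2174: 31 days (August has 31).
Sep 6, 2174 → Oct 6, 2174: 30 days (September has 30).
Oct 6, 2174 → Nov 6, 2174: 31 days (October has 31).
Nov 6, 2174 → Dec 6, 2174: 30 days (November has 30).
Dec 6, 2174 → Jan 6, 2175: 31 days (December has 31).
Jan 6, 2175 → Feb 6, 2175: 31 days (January has 31).
Feb 6, 2175 → Mar 6, 2175: 28 days (February has 28).
Mar 6, 2175 → Apr 6, 2175: 31 days (March has 31).
Apr 6, 2175 → May 6, 2175: 30 days (April has 30).
May 6, 2175 → Jun 6, 2175: 31 days (May has 31).
Jun 6, 2175 → Jul 6, 2175: 30 days (June has 30).
Jul 6, 2175 → Jul 22, 2175: 16 days.
Total: 2572 days.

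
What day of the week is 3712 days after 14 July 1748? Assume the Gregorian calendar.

Tuesday

First find the weekday of Jul 14, 1748. Doomsday rule: the anchor day for the 1700s is Sunday. For year 48: 48÷12 = 4 r 0, and 0÷4 = 0, so 4+0+0 = 4.
Sunday + 4 ≡ Thursday — that's 1748's doomsday.
In July the doomsday date is Jul 11.
Jul 14 is 3 days after Jul 11; 3 mod 7 = 3, so Thursday + 3 = Sunday.
3712 mod 7 = 2, so 3712 days after a Sunday is Sunday + 2 = Tuesday.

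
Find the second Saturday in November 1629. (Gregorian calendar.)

November 10, 1629

November 1, 1629 is a Thursday.
The first Saturday is therefore November 3 (2 days later).
The second Saturday is 3 + 1×7 = November 10.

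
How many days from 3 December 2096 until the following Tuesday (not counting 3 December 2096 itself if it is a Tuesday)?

Dec 3, 2096 is a Monday.
From Monday to the next Tuesday is 1 day.

1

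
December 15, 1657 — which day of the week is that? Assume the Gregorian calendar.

Doomsday rule: the anchor day for the 1600s is Tuesday. For year 57: 57÷12 = 4 r 9, and 9÷4 = 2, so 4+9+2 = 15.
Tuesday + 15 ≡ Wednesday — that's 1657's doomsday.
In December the doomsday date is Dec 12.
Dec 15 is 3 days after Dec 12; 3 mod 7 = 3, so Wednesday + 3 = Saturday.

Saturday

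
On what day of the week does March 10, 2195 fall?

Tuesday

Doomsday rule: the anchor day for the 2100s is Sunday. For year 95: 95÷12 = 7 r 11, and 11÷4 = 2, so 7+11+2 = 20.
Sunday + 20 ≡ Saturday — that's 2195's doomsday.
In March the doomsday date is Mar 14.
Mar 10 is 4 days before Mar 14; 4 mod 7 = 4, so Saturday − 4 = Tuesday.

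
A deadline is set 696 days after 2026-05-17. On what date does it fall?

+365 (one year) → May 17, 2027 (331 left).
May has 31 days: +15 → Jun 1, 2027 (316 left).
Jun has 30 days: +30 → Jul 1, 2027 (286 left).
Jul has 31 days: +31 → Aug 1, 2027 (255 left).
Aug has 31 days: +31 → Sep 1, 2027 (224 left).
Sep has 30 days: +30 → Oct 1, 2027 (194 left).
Oct has 31 days: +31 → Nov 1, 2027 (163 left).
Nov has 30 days: +30 → Dec 1, 2027 (133 left).
Dec has 31 days: +31 → Jan 1, 2028 (102 left).
Jan has 31 days: +31 → Feb 1, 2028 (71 left).
Feb has 29 days: +29 → Mar 1, 2028 (42 left).
Mar has 31 days: +31 → Apr 1, 2028 (11 left).
+11 → Apr 12, 2028.

April 12, 2028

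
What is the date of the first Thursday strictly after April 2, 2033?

Apr 2, 2033 is a Saturday.
From Saturday to the next Thursday is 5 days.
Apr 2, 2033 + 5 = Apr 7, 2033.

April 7, 2033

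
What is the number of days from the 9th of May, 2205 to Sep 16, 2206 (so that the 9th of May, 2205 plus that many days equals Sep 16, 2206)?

495

May 9, 2205 → May 9, 2206: 365 days.
May 9, 2206 → Jun 9, 2206: 31 days (May has 31).
Jun 9, 2206 → Jul 9, 2206: 30 days (June has 30).
Jul 9, 2206 → Aug 9, 2206: 31 days (July has 31).
Aug 9, 2206 → Sep 9, 2206: 31 days (August has 31).
Sep 9, 2206 → Sep 16, 2206: 7 days.
Total: 495 days.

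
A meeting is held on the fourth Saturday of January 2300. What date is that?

January 1, 2300 is a Monday.
The first Saturday is therefore January 6 (5 days later).
The fourth Saturday is 6 + 3×7 = January 27.

January 27, 2300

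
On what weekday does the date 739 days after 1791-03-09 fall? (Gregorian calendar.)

Sunday

Mar 9, 1791 is a Wednesday.
739 mod 7 = 4, so 739 days after a Wednesday is Wednesday + 4 = Sunday.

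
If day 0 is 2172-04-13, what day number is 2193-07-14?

7762

Apr 13, 2172 → Apr 13, 2173: 365 days.
Apr 13, 2173 → Apr 13, 2174: 365 days.
Apr 13, 2174 → Apr 13, 2175: 365 days.
Apr 13, 2175 → Apr 13, 2176: 366 days (Feb 29, 2176 is in that span).
Apr 13, 2176 → Apr 13, 2177: 365 days.
Apr 13, 2177 → Apr 13, 2178: 365 days.
Apr 13, 2178 → Apr 13, 2179: 365 days.
Apr 13, 2179 → Apr 13, 2180: 366 days (Feb 29, 2180 is in that span).
Apr 13, 2180 → Apr 13, 2181: 365 days.
Apr 13, 2181 → Apr 13, 2182: 365 days.
Apr 13, 2182 → Apr 13, 2183: 365 days.
Apr 13, 2183 → Apr 13, 2184: 366 days (Feb 29, 2184 is in that span).
Apr 13, 2184 → Apr 13, 2185: 365 days.
Apr 13, 2185 → Apr 13, 2186: 365 days.
Apr 13, 2186 → Apr 13, 2187: 365 days.
Apr 13, 2187 → Apr 13, 2188: 366 days (Feb 29, 2188 is in that span).
Apr 13, 2188 → Apr 13, 2189: 365 days.
Apr 13, 2189 → Apr 13, 2190: 365 days.
Apr 13, 2190 → Apr 13, 2191: 365 days.
Apr 13, 2191 → Apr 13, 2192: 366 days (Feb 29, 2192 is in that span).
Apr 13, 2192 → Apr 13, 2193: 365 days.
Apr 13, 2193 → May 13, 2193: 30 days (April has 30).
May 13, 2193 → Jun 13, 2193: 31 days (May has 31).
Jun 13, 2193 → Jul 13, 2193: 30 days (June has 30).
Jul 13, 2193 → Jul 14, 2193: 1 days.
Total: 7762 days.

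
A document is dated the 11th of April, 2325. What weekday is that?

Doomsday rule: the anchor day for the 2300s is Wednesday. For year 25: 25÷12 = 2 r 1, and 1÷4 = 0, so 2+1+0 = 3.
Wednesday + 3 ≡ Saturday — that's 2325's doomsday.
In April the doomsday date is Apr 4.
Apr 11 is 7 days after Apr 4; 7 mod 7 = 0, so Saturday + 0 = Saturday.

Saturday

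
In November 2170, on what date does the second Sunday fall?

November 1, 2170 is a Thursday.
The first Sunday is therefore November 4 (3 days later).
The second Sunday is 4 + 1×7 = November 11.

November 11, 2170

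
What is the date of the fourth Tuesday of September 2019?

September 24, 2019

September 1, 2019 is a Sunday.
The first Tuesday is therefore September 3 (2 days later).
The fourth Tuesday is 3 + 3×7 = September 24.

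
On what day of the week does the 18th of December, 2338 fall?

Doomsday rule: the anchor day for the 2300s is Wednesday. For year 38: 38÷12 = 3 r 2, and 2÷4 = 0, so 3+2+0 = 5.
Wednesday + 5 ≡ Monday — that's 2338's doomsday.
In December the doomsday date is Dec 12.
Dec 18 is 6 days after Dec 12; 6 mod 7 = 6, so Monday + 6 = Sunday.

Sunday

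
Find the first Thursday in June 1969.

June 5, 1969

June 1, 1969 is a Sunday.
The first Thursday is therefore June 5 (4 days later).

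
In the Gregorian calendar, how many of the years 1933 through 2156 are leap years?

55

Multiples of 4 in [1933,2156]: 56.
Of those, multiples of 100: 2 (not leap unless ÷400).
Multiples of 400: 1.
Leap years = 56 − 2 + 1 = 55.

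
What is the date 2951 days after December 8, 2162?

January 6, 2171

+365 (one year) → Dec 8, 2163 (2586 left).
+366 (one year; includes Feb 29, 2164) → Dec 8, 2164 (2220 left).
+365 (one year) → Dec 8, 2165 (1855 left).
+365 (one year) → Dec 8, 2166 (1490 left).
+365 (one year) → Dec 8, 2167 (1125 left).
+366 (one year; includes Feb 29, 2168) → Dec 8, 2168 (759 left).
+365 (one year) → Dec 8, 2169 (394 left).
Dec has 31 days: +24 → Jan 1, 2170 (370 left).
Jan has 31 days: +31 → Feb 1, 2170 (339 left).
Feb has 28 days: +28 → Mar 1, 2170 (311 left).
Mar has 31 days: +31 → Apr 1, 2170 (280 left).
Apr has 30 days: +30 → May 1, 2170 (250 left).
May has 31 days: +31 → Jun 1, 2170 (219 left).
Jun has 30 days: +30 → Jul 1, 2170 (189 left).
Jul has 31 days: +31 → Aug 1, 2170 (158 left).
Aug has 31 days: +31 → Sep 1, 2170 (127 left).
Sep has 30 days: +30 → Oct 1, 2170 (97 left).
Oct has 31 days: +31 → Nov 1, 2170 (66 left).
Nov has 30 days: +30 → Dec 1, 2170 (36 left).
Dec has 31 days: +31 → Jan 1, 2171 (5 left).
+5 → Jan 6, 2171.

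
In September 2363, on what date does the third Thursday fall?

September 1, 2363 is a Sunday.
The first Thursday is therefore September 5 (4 days later).
The third Thursday is 5 + 2×7 = September 19.

September 19, 2363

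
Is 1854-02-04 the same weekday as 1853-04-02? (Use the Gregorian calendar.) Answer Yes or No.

Yes

From Apr 2, 1853 to Feb 4, 1854 is 308 days.
308 mod 7 = 0, so they are the same weekday.
(Apr 2, 1853 is a Saturday; Feb 4, 1854 is a Saturday.)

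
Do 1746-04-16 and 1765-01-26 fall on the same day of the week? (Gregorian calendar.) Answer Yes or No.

Yes

From Apr 16, 1746 to Jan 26, 1765 is 6860 days.
6860 mod 7 = 0, so they are the same weekday.
(Apr 16, 1746 is a Saturday; Jan 26, 1765 is a Saturday.)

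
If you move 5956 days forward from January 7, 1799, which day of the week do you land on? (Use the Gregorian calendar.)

Jan 7, 1799 is a Monday.
5956 mod 7 = 6, so 5956 days after a Monday is Monday + 6 = Sunday.

Sunday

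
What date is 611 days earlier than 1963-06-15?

October 12, 1961

−365 (one year) → Jun 15, 1962 (246 left).
−15 → May 31, 1962 (end of May, 31 days; 231 left).
−31 → Apr 30, 1962 (end of Apr, 30 days; 200 left).
−30 → Mar 31, 1962 (end of Mar, 31 days; 170 left).
−31 → Feb 28, 1962 (end of Feb, 28 days; 139 left).
−28 → Jan 31, 1962 (end of Jan, 31 days; 111 left).
−31 → Dec 31, 1961 (end of Dec, 31 days; 80 left).
−31 → Nov 30, 1961 (end of Nov, 30 days; 49 left).
−30 → Oct 31, 1961 (end of Oct, 31 days; 19 left).
−19 → Oct 12, 1961.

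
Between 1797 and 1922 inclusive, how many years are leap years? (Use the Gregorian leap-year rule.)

29

Multiples of 4 in [1797,1922]: 31.
Of those, multiples of 100: 2 (not leap unless ÷400).
Multiples of 400: 0.
Leap years = 31 − 2 + 0 = 29.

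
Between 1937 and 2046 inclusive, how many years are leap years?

Multiples of 4 in [1937,2046]: 27.
Of those, multiples of 100: 1 (not leap unless ÷400).
Multiples of 400: 1.
Leap years = 27 − 1 + 1 = 27.

27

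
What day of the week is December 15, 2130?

Doomsday rule: the anchor day for the 2100s is Sunday. For year 30: 30÷12 = 2 r 6, and 6÷4 = 1, so 2+6+1 = 9.
Sunday + 9 ≡ Tuesday — that's 2130's doomsday.
In December the doomsday date is Dec 12.
Dec 15 is 3 days after Dec 12; 3 mod 7 = 3, so Tuesday + 3 = Friday.

Friday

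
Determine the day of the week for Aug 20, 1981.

Thursday

January 1, 1981 is a Thursday.
Jan 1, 1981 → Feb 1, 1981: 31 days (January has 31).
Feb 1, 1981 → Mar 1, 1981: 28 days (February has 28).
Mar 1, 1981 → Apr 1, 1981: 31 days (March has 31).
Apr 1, 1981 → May 1, 1981: 30 days (April has 30).
May 1, 1981 → Jun 1, 1981: 31 days (May has 31).
Jun 1, 1981 → Jul 1, 1981: 30 days (June has 30).
Jul 1, 1981 → Aug 1, 1981: 31 days (July has 31).
Aug 1, 1981 → Aug 20, 1981: 19 days.
Total: 231 days.
231 mod 7 = 0, so Thursday + 0 = Thursday.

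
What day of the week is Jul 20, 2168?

Doomsday rule: the anchor day for the 2100s is Sunday. For year 68: 68÷12 = 5 r 8, and 8÷4 = 2, so 5+8+2 = 15.
Sunday + 15 ≡ Monday — that's 2168's doomsday.
In July the doomsday date is Jul 11.
Jul 20 is 9 days after Jul 11; 9 mod 7 = 2, so Monday + 2 = Wednesday.

Wednesday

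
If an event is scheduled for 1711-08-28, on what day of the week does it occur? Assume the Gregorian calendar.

Doomsday rule: the anchor day for the 1700s is Sunday. For year 11: 11÷12 = 0 r 11, and 11÷4 = 2, so 0+11+2 = 13.
Sunday + 13 ≡ Saturday — that's 1711's doomsday.
In August the doomsday date is Aug 8.
Aug 28 is 20 days after Aug 8; 20 mod 7 = 6, so Saturday + 6 = Friday.

Friday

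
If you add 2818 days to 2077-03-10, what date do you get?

November 26, 2084

+365 (one year) → Mar 10, 2078 (2453 left).
+365 (one year) → Mar 10, 2079 (2088 left).
+366 (one year; includes Feb 29, 2080) → Mar 10, 2080 (1722 left).
+365 (one year) → Mar 10, 2081 (1357 left).
+365 (one year) → Mar 10, 2082 (992 left).
+365 (one year) → Mar 10, 2083 (627 left).
+366 (one year; includes Feb 29, 2084) → Mar 10, 2084 (261 left).
Mar has 31 days: +22 → Apr 1, 2084 (239 left).
Apr has 30 days: +30 → May 1, 2084 (209 left).
May has 31 days: +31 → Jun 1, 2084 (178 left).
Jun has 30 days: +30 → Jul 1, 2084 (148 left).
Jul has 31 days: +31 → Aug 1, 2084 (117 left).
Aug has 31 days: +31 → Sep 1, 2084 (86 left).
Sep has 30 days: +30 → Oct 1, 2084 (56 left).
Oct has 31 days: +31 → Nov 1, 2084 (25 left).
+25 → Nov 26, 2084.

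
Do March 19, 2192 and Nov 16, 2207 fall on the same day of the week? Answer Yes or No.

Yes

From Mar 19, 2192 to Nov 16, 2207 is 5719 days.
5719 mod 7 = 0, so they are the same weekday.
(Mar 19, 2192 is a Monday; Nov 16, 2207 is a Monday.)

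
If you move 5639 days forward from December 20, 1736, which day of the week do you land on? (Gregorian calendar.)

Monday

First find the weekday of Dec 20, 1736. Doomsday rule: the anchor day for the 1700s is Sunday. For year 36: 36÷12 = 3 r 0, and 0÷4 = 0, so 3+0+0 = 3.
Sunday + 3 ≡ Wednesday — that's 1736's doomsday.
In December the doomsday date is Dec 12.
Dec 20 is 8 days after Dec 12; 8 mod 7 = 1, so Wednesday + 1 = Thursday.
5639 mod 7 = 4, so 5639 days after a Thursday is Thursday + 4 = Monday.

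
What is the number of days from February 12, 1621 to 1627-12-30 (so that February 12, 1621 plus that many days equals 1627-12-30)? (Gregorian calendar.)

2512

Feb 12, 1621 → Feb 12, 1622: 365 days.
Feb 12, 1622 → Feb 12, 1623: 365 days.
Feb 12, 1623 → Feb 12, 1624: 365 days.
Feb 12, 1624 → Feb 12, 1625: 366 days (Feb 29, 1624 is in that span).
Feb 12, 1625 → Feb 12, 1626: 365 days.
Feb 12, 1626 → Feb 12, 1627: 365 days.
Feb 12, 1627 → Mar 12, 1627: 28 days (February has 28).
Mar 12, 1627 → Apr 12, 1627: 31 days (March has 31).
Apr 12, 1627 → May 12, 1627: 30 days (April has 30).
May 12, 1627 → Jun 12, 1627: 31 days (May has 31).
Jun 12, 1627 → Jul 12, 1627: 30 days (June has 30).
Jul 12, 1627 → Aug 12, 1627: 31 days (July has 31).
Aug 12, 1627 → Sep 12, 1627: 31 days (August has 31).
Sep 12, 1627 → Oct 12, 1627: 30 days (September has 30).
Oct 12, 1627 → Nov 12, 1627: 31 days (October has 31).
Nov 12, 1627 → Dec 12, 1627: 30 days (November has 30).
Dec 12, 1627 → Dec 30, 1627: 18 days.
Total: 2512 days.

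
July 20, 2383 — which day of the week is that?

Wednesday

Doomsday rule: the anchor day for the 2300s is Wednesday. For year 83: 83÷12 = 6 r 11, and 11÷4 = 2, so 6+11+2 = 19.
Wednesday + 19 ≡ Monday — that's 2383's doomsday.
In July the doomsday date is Jul 11.
Jul 20 is 9 days after Jul 11; 9 mod 7 = 2, so Monday + 2 = Wednesday.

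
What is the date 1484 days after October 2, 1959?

October 25, 1963

+366 (one year; includes Feb 29, 1960) → Oct 2, 1960 (1118 left).
+365 (one year) → Oct 2, 1961 (753 left).
+365 (one year) → Oct 2, 1962 (388 left).
Oct has 31 days: +30 → Nov 1, 1962 (358 left).
Nov has 30 days: +30 → Dec 1, 1962 (328 left).
Dec has 31 days: +31 → Jan 1, 1963 (297 left).
Jan has 31 days: +31 → Feb 1, 1963 (266 left).
Feb has 28 days: +28 → Mar 1, 1963 (238 left).
Mar has 31 days: +31 → Apr 1, 1963 (207 left).
Apr has 30 days: +30 → May 1, 1963 (177 left).
May has 31 days: +31 → Jun 1, 1963 (146 left).
Jun has 30 days: +30 → Jul 1, 1963 (116 left).
Jul has 31 days: +31 → Aug 1, 1963 (85 left).
Aug has 31 days: +31 → Sep 1, 1963 (54 left).
Sep has 30 days: +30 → Oct 1, 1963 (24 left).
+24 → Oct 25, 1963.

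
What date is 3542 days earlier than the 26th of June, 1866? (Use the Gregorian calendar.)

−365 (one year) → Jun 26, 1865 (3177 left).
−365 (one year) → Jun 26, 1864 (2812 left).
−366 (one year; includes Feb 29, 1864) → Jun 26, 1863 (2446 left).
−365 (one year) → Jun 26, 1862 (2081 left).
−365 (one year) → Jun 26, 1861 (1716 left).
−365 (one year) → Jun 26, 1860 (1351 left).
−366 (one year; includes Feb 29, 1860) → Jun 26, 1859 (985 left).
−365 (one year) → Jun 26, 1858 (620 left).
−365 (one year) → Jun 26, 1857 (255 left).
−26 → May 31, 1857 (end of May, 31 days; 229 left).
−31 → Apr 30, 1857 (end of Apr, 30 days; 198 left).
−30 → Mar 31, 1857 (end of Mar, 31 days; 168 left).
−31 → Feb 28, 1857 (end of Feb, 28 days; 137 left).
−28 → Jan 31, 1857 (end of Jan, 31 days; 109 left).
−31 → Dec 31, 1856 (end of Dec, 31 days; 78 left).
−31 → Nov 30, 1856 (end of Nov, 30 days; 47 left).
−30 → Oct 31, 1856 (end of Oct, 31 days; 17 left).
−17 → Oct 14, 1856.

October 14, 1856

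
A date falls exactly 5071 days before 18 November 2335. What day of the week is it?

Friday

First find the weekday of Nov 18, 2335. Doomsday rule: the anchor day for the 2300s is Wednesday. For year 35: 35÷12 = 2 r 11, and 11÷4 = 2, so 2+11+2 = 15.
Wednesday + 15 ≡ Thursday — that's 2335's doomsday.
In November the doomsday date is Nov 7.
Nov 18 is 11 days after Nov 7; 11 mod 7 = 4, so Thursday + 4 = Monday.
5071 mod 7 = 3, so 5071 days before a Monday is Monday − 3 = Friday.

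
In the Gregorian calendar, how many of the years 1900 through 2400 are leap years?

122

Multiples of 4 in [1900,2400]: 126.
Of those, multiples of 100: 6 (not leap unless ÷400).
Multiples of 400: 2.
Leap years = 126 − 6 + 2 = 122.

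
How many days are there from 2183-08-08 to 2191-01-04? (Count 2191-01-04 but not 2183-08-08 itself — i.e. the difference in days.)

Aug 8, 2183 → Aug 8, 2184: 366 days (Feb 29, 2184 is in that span).
Aug 8, 2184 → Aug 8, 2185: 365 days.
Aug 8, 2185 → Aug 8, 2186: 365 days.
Aug 8, 2186 → Aug 8, 2187: 365 days.
Aug 8, 2187 → Aug 8, 2188: 366 days (Feb 29, 2188 is in that span).
Aug 8, 2188 → Aug 8, 2189: 365 days.
Aug 8, 2189 → Aug 8, 2190: 365 days.
Aug 8, 2190 → Sep 8, 2190: 31 days (August has 31).
Sep 8, 2190 → Oct 8, 2190: 30 days (September has 30).
Oct 8, 2190 → Nov 8, 2190: 31 days (October has 31).
Nov 8, 2190 → Dec 8, 2190: 30 days (November has 30).
Dec 8, 2190 → Jan 4, 2191: 27 days.
Total: 2706 days.

2706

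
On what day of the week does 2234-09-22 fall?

Monday

Doomsday rule: the anchor day for the 2200s is Friday. For year 34: 34÷12 = 2 r 10, and 10÷4 = 2, so 2+10+2 = 14.
Friday + 14 ≡ Friday — that's 2234's doomsday.
In September the doomsday date is Sep 5.
Sep 22 is 17 days after Sep 5; 17 mod 7 = 3, so Friday + 3 = Monday.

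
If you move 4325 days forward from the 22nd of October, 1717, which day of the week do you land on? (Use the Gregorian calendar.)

Oct 22, 1717 is a Friday.
4325 mod 7 = 6, so 4325 days after a Friday is Friday + 6 = Thursday.

Thursday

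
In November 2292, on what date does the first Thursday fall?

November 3, 2292

November 1, 2292 is a Tuesday.
The first Thursday is therefore November 3 (2 days later).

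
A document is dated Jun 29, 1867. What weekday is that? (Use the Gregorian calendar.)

Saturday

Doomsday rule: the anchor day for the 1800s is Friday. For year 67: 67÷12 = 5 r 7, and 7÷4 = 1, so 5+7+1 = 13.
Friday + 13 ≡ Thursday — that's 1867's doomsday.
In June the doomsday date is Jun 6.
Jun 29 is 23 days after Jun 6; 23 mod 7 = 2, so Thursday + 2 = Saturday.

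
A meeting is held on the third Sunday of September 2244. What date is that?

September 15, 2244

September 1, 2244 is a Sunday.
The first Sunday is therefore September 1 (same day).
The third Sunday is 1 + 2×7 = September 15.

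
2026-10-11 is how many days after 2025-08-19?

418

Aug 19, 2025 → Aug 19, 2026: 365 days.
Aug 19, 2026 → Sep 19, 2026: 31 days (August has 31).
Sep 19, 2026 → Oct 11, 2026: 22 days.
Total: 418 days.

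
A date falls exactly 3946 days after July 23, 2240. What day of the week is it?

Jul 23, 2240 is a Thursday.
3946 mod 7 = 5, so 3946 days after a Thursday is Thursday + 5 = Tuesday.

Tuesday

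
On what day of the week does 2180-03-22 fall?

Doomsday rule: the anchor day for the 2100s is Sunday. For year 80: 80÷12 = 6 r 8, and 8÷4 = 2, so 6+8+2 = 16.
Sunday + 16 ≡ Tuesday — that's 2180's doomsday.
In March the doomsday date is Mar 14.
Mar 22 is 8 days after Mar 14; 8 mod 7 = 1, so Tuesday + 1 = Wednesday.

Wednesday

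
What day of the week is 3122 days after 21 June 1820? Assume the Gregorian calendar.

Jun 21, 1820 is a Wednesday.
3122 mod 7 = 0, so 3122 days after a Wednesday is Wednesday + 0 = Wednesday.

Wednesday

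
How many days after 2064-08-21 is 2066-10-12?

Aug 21, 2064 → Aug 21, 2065: 365 days.
Aug 21, 2065 → Aug 21, 2066: 365 days.
Aug 21, 2066 → Sep 21, 2066: 31 days (August has 31).
Sep 21, 2066 → Oct 12, 2066: 21 days.
Total: 782 days.

782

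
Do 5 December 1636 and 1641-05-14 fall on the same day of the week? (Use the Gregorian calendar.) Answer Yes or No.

From Dec 5, 1636 to May 14, 1641 is 1621 days.
1621 mod 7 = 4, so they are different weekdays.
(Dec 5, 1636 is a Friday; May 14, 1641 is a Tuesday.)

No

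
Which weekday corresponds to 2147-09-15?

Doomsday rule: the anchor day for the 2100s is Sunday. For year 47: 47÷12 = 3 r 11, and 11÷4 = 2, so 3+11+2 = 16.
Sunday + 16 ≡ Tuesday — that's 2147's doomsday.
In September the doomsday date is Sep 5.
Sep 15 is 10 days after Sep 5; 10 mod 7 = 3, so Tuesday + 3 = Friday.

Friday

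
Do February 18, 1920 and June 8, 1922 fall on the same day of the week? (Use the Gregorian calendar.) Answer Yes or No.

From Feb 18, 1920 to Jun 8, 1922 is 841 days.
841 mod 7 = 1, so they are different weekdays.
(Feb 18, 1920 is a Wednesday; Jun 8, 1922 is a Thursday.)

No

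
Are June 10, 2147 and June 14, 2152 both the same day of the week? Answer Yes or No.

No

From Jun 10, 2147 to Jun 14, 2152 is 1831 days.
1831 mod 7 = 4, so they are different weekdays.
(Jun 10, 2147 is a Saturday; Jun 14, 2152 is a Wednesday.)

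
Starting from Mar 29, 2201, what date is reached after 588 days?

+365 (one year) → Mar 29, 2202 (223 left).
Mar has 31 days: +3 → Apr 1, 2202 (220 left).
Apr has 30 days: +30 → May 1, 2202 (190 left).
May has 31 days: +31 → Jun 1, 2202 (159 left).
Jun has 30 days: +30 → Jul 1, 2202 (129 left).
Jul has 31 days: +31 → Aug 1, 2202 (98 left).
Aug has 31 days: +31 → Sep 1, 2202 (67 left).
Sep has 30 days: +30 → Oct 1, 2202 (37 left).
Oct has 31 days: +31 → Nov 1, 2202 (6 left).
+6 → Nov 7, 2202.

November 7, 2202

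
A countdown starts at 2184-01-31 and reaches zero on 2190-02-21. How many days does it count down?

2213

Jan 31, 2184 → Jan 31, 2185: 366 days (Feb 29, 2184 is in that span).
Jan 31, 2185 → Jan 31, 2186: 365 days.
Jan 31, 2186 → Jan 31, 2187: 365 days.
Jan 31, 2187 → Jan 31, 2188: 365 days.
Jan 31, 2188 → Jan 31, 2189: 366 days (Feb 29, 2188 is in that span).
Jan 31, 2189 → Feb 28, 2189: 28 days (January has 31).
Feb 28, 2189 → Mar 28, 2189: 28 days (February has 28).
Mar 28, 2189 → Apr 28, 2189: 31 days (March has 31).
Apr 28, 2189 → May 28, 2189: 30 days (April has 30).
May 28, 2189 → Jun 28, 2189: 31 days (May has 31).
Jun 28, 2189 → Jul 28, 2189: 30 days (June has 30).
Jul 28, 2189 → Aug 28, 2189: 31 days (July has 31).
Aug 28, 2189 → Sep 28, 2189: 31 days (August has 31).
Sep 28, 2189 → Oct 28, 2189: 30 days (September has 30).
Oct 28, 2189 → Nov 28, 2189: 31 days (October has 31).
Nov 28, 2189 → Dec 28, 2189: 30 days (November has 30).
Dec 28, 2189 → Jan 28, 2190: 31 days (December has 31).
Jan 28, 2190 → Feb 21, 2190: 24 days.
Total: 2213 days.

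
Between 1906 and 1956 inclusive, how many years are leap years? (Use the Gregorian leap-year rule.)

Multiples of 4 in [1906,1956]: 13.
Of those, multiples of 100: 0 (not leap unless ÷400).
Multiples of 400: 0.
Leap years = 13 − 0 + 0 = 13.

13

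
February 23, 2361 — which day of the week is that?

Thursday

Doomsday rule: the anchor day for the 2300s is Wednesday. For year 61: 61÷12 = 5 r 1, and 1÷4 = 0, so 5+1+0 = 6.
Wednesday + 6 ≡ Tuesday — that's 2361's doomsday.
In February the doomsday date is Feb 28 (2361 is not a leap year).
Feb 23 is 5 days before Feb 28; 5 mod 7 = 5, so Tuesday − 5 = Thursday.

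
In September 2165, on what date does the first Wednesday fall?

September 4, 2165

September 1, 2165 is a Sunday.
The first Wednesday is therefore September 4 (3 days later).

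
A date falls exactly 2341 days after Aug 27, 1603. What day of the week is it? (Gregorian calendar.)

First find the weekday of Aug 27, 1603. Doomsday rule: the anchor day for the 1600s is Tuesday. For year 03: 3÷12 = 0 r 3, and 3÷4 = 0, so 0+3+0 = 3.
Tuesday + 3 ≡ Friday — that's 1603's doomsday.
In August the doomsday date is Aug 8.
Aug 27 is 19 days after Aug 8; 19 mod 7 = 5, so Friday + 5 = Wednesday.
2341 mod 7 = 3, so 2341 days after a Wednesday is Wednesday + 3 = Saturday.

Saturday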